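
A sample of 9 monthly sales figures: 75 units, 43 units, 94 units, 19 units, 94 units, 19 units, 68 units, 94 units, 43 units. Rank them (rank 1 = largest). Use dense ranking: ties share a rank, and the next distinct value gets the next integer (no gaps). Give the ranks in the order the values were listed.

Sorted (descending): 94, 94, 94, 75, 68, 43, 43, 19, 19
The 3 values of 94 share dense rank 1.
The 2 values of 43 share dense rank 4.
The 2 values of 19 share dense rank 5.
Remaining distinct values take the next consecutive integers.

2, 4, 1, 5, 1, 5, 3, 1, 4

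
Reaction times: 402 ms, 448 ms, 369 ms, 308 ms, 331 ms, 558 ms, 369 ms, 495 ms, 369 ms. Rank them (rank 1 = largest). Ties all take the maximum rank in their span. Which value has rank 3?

448

Sorted (descending): 558, 495, 448, 402, 369, 369, 369, 331, 308
The 3 values of 369 occupy positions 5–7 → each gets rank 7.
Rank 3 → value 448.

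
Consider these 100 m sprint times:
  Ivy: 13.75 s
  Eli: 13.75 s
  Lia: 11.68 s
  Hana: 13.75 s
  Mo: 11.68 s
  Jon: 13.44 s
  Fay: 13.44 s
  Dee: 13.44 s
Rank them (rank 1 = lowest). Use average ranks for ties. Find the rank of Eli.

Sorted (ascending): 11.68, 11.68, 13.44, 13.44, 13.44, 13.75, 13.75, 13.75
The 2 values of 11.68 occupy positions 1–2 → average rank (1+2)/2 = 1.5.
The 3 values of 13.44 occupy positions 3–5 → average rank 4.
The 3 values of 13.75 occupy positions 6–8 → average rank 7.
Eli has value 13.75 s → rank 7.

7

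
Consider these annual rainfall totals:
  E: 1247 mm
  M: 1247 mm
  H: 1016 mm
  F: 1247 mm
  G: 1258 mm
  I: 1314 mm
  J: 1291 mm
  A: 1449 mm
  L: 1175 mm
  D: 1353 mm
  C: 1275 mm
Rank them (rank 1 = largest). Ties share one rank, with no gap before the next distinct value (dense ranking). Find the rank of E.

Sorted (descending): 1449, 1353, 1314, 1291, 1275, 1258, 1247, 1247, 1247, 1175, 1016
The 3 values of 1247 share dense rank 7.
Remaining distinct values take the next consecutive integers.
E has value 1247 mm → rank 7.

7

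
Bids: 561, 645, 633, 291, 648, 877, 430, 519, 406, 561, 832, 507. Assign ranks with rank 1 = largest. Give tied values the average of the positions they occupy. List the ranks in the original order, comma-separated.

6.5, 4, 5, 12, 3, 1, 10, 8, 11, 6.5, 2, 9

Sorted (descending): 877, 832, 648, 645, 633, 561, 561, 519, 507, 430, 406, 291
The 2 values of 561 occupy positions 6–7 → average rank (6+7)/2 = 6.5.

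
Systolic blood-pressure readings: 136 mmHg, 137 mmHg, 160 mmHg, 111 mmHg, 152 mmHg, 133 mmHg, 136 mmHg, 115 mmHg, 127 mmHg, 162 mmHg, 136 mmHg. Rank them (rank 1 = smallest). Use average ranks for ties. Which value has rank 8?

Sorted (ascending): 111, 115, 127, 133, 136, 136, 136, 137, 152, 160, 162
The 3 values of 136 occupy positions 5–7 → average rank 6.
Rank 8 → value 137.

137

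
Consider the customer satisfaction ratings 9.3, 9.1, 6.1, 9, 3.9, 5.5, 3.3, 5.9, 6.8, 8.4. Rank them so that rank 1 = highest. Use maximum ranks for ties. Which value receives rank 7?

5.9

Sorted (descending): 9.3, 9.1, 9, 8.4, 6.8, 6.1, 5.9, 5.5, 3.9, 3.3
No ties — each value takes its position as its rank.
Rank 7 → value 5.9.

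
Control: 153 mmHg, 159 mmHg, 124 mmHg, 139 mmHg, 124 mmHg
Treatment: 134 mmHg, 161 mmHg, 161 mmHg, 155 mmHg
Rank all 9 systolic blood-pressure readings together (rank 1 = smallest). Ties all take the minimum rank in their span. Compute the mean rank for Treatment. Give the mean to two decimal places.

6.25

Sorted (ascending): 124, 124, 134, 139, 153, 155, 159, 161, 161
The 2 values of 124 occupy positions 1–2 → each gets rank 1.
The 2 values of 161 occupy positions 8–9 → each gets rank 8.
Treatment values → pooled ranks: 134→3, 161→8, 161→8, 155→6
Mean rank = (3 + 8 + 8 + 6) / 4 = 6.25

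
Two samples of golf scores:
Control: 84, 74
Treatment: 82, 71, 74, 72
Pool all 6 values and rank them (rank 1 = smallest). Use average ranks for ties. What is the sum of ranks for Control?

9.5

Sorted (ascending): 71, 72, 74, 74, 82, 84
The 2 values of 74 occupy positions 3–4 → average rank (3+4)/2 = 3.5.
Control values → pooled ranks: 84→6, 74→3.5
Rank sum = 6 + 3.5 = 9.5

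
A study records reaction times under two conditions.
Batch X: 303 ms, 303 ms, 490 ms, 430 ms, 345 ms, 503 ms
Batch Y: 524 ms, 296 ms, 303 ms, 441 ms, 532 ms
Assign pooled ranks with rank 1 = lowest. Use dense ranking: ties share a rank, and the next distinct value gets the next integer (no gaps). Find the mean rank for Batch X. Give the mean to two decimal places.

Sorted (ascending): 296, 303, 303, 303, 345, 430, 441, 490, 503, 524, 532
The 3 values of 303 share dense rank 2.
Remaining distinct values take the next consecutive integers.
Batch X values → pooled ranks: 303→2, 303→2, 490→6, 430→4, 345→3, 503→7
Mean rank = (2 + 2 + 6 + 4 + 3 + 7) / 6 = 4.00

4.00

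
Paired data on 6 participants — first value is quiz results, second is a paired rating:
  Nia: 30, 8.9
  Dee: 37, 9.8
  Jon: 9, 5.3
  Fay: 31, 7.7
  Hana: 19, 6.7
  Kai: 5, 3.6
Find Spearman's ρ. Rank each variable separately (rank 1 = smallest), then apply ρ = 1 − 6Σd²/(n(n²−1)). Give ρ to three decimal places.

Ranks of variable 1: 4, 6, 2, 5, 3, 1
Ranks of variable 2: 5, 6, 2, 4, 3, 1
d = r₁ − r₂: -1, 0, 0, 1, 0, 0
d²: 1, 0, 0, 1, 0, 0; Σd² = 2
ρ = 1 − 6·2/(6·35) = 1 − 12/210 = 0.943

0.943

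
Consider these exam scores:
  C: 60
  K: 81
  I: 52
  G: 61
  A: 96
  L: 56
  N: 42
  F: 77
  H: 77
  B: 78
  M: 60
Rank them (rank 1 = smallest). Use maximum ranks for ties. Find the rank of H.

Sorted (ascending): 42, 52, 56, 60, 60, 61, 77, 77, 78, 81, 96
The 2 values of 60 occupy positions 4–5 → each gets rank 5.
The 2 values of 77 occupy positions 7–8 → each gets rank 8.
H has value 77 → rank 8.

8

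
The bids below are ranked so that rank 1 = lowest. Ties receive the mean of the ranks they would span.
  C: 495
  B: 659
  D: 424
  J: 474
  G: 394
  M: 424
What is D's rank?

2.5

Sorted (ascending): 394, 424, 424, 474, 495, 659
The 2 values of 424 occupy positions 2–3 → average rank (2+3)/2 = 2.5.
D has value 424 → rank 2.5.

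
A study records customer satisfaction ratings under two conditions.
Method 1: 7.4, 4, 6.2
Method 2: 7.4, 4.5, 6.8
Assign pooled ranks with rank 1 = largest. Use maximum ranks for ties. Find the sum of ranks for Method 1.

Sorted (descending): 7.4, 7.4, 6.8, 6.2, 4.5, 4
The 2 values of 7.4 occupy positions 1–2 → each gets rank 2.
Method 1 values → pooled ranks: 7.4→2, 4→6, 6.2→4
Rank sum = 2 + 6 + 4 = 12

12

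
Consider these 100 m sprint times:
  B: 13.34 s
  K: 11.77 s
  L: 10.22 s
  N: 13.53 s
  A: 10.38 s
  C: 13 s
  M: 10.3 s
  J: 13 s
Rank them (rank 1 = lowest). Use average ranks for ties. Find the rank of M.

Sorted (ascending): 10.22, 10.3, 10.38, 11.77, 13, 13, 13.34, 13.53
The 2 values of 13 occupy positions 5–6 → average rank (5+6)/2 = 5.5.
M has value 10.3 s → rank 2.

2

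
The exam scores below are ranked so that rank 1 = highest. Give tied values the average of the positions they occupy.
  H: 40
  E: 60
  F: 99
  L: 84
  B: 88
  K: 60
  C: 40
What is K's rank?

4.5

Sorted (descending): 99, 88, 84, 60, 60, 40, 40
The 2 values of 60 occupy positions 4–5 → average rank (4+5)/2 = 4.5.
The 2 values of 40 occupy positions 6–7 → average rank (6+7)/2 = 6.5.
K has value 60 → rank 4.5.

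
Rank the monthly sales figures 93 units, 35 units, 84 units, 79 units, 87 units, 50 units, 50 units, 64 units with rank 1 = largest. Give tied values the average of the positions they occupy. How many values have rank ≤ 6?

5

Sorted (descending): 93, 87, 84, 79, 64, 50, 50, 35
The 2 values of 50 occupy positions 6–7 → average rank (6+7)/2 = 6.5.
Ranks ≤ 6: {1, 2, 3, 4, 5} → 5 values.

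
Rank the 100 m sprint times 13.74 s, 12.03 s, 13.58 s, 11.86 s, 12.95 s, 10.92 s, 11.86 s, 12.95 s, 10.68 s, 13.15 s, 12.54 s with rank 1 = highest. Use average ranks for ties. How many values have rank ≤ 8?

Sorted (descending): 13.74, 13.58, 13.15, 12.95, 12.95, 12.54, 12.03, 11.86, 11.86, 10.92, 10.68
The 2 values of 12.95 occupy positions 4–5 → average rank (4+5)/2 = 4.5.
The 2 values of 11.86 occupy positions 8–9 → average rank (8+9)/2 = 8.5.
Ranks ≤ 8: {1, 2, 3, 4.5, 4.5, 6, 7} → 7 values.

7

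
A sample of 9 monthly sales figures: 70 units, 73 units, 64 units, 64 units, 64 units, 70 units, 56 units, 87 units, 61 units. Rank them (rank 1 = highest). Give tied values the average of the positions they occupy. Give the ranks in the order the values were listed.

3.5, 2, 6, 6, 6, 3.5, 9, 1, 8

Sorted (descending): 87, 73, 70, 70, 64, 64, 64, 61, 56
The 2 values of 70 occupy positions 3–4 → average rank (3+4)/2 = 3.5.
The 3 values of 64 occupy positions 5–7 → average rank 6.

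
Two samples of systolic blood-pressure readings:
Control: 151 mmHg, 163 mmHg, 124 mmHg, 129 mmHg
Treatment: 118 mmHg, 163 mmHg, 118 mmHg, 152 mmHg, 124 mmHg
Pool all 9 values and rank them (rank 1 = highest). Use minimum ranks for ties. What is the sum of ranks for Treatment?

26

Sorted (descending): 163, 163, 152, 151, 129, 124, 124, 118, 118
The 2 values of 163 occupy positions 1–2 → each gets rank 1.
The 2 values of 124 occupy positions 6–7 → each gets rank 6.
The 2 values of 118 occupy positions 8–9 → each gets rank 8.
Treatment values → pooled ranks: 118→8, 163→1, 118→8, 152→3, 124→6
Rank sum = 8 + 1 + 8 + 3 + 6 = 26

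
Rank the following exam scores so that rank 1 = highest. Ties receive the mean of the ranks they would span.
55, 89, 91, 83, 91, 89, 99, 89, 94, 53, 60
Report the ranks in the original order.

10, 6, 3.5, 8, 3.5, 6, 1, 6, 2, 11, 9

Sorted (descending): 99, 94, 91, 91, 89, 89, 89, 83, 60, 55, 53
The 2 values of 91 occupy positions 3–4 → average rank (3+4)/2 = 3.5.
The 3 values of 89 occupy positions 5–7 → average rank 6.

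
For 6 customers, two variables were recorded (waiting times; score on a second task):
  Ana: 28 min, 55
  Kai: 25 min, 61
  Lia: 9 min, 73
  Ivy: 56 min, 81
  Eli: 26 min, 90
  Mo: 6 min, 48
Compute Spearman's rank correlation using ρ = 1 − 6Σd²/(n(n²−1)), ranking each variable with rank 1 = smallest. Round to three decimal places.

Ranks of variable 1: 5, 3, 2, 6, 4, 1
Ranks of variable 2: 2, 3, 4, 5, 6, 1
d = r₁ − r₂: 3, 0, -2, 1, -2, 0
d²: 9, 0, 4, 1, 4, 0; Σd² = 18
ρ = 1 − 6·18/(6·35) = 1 − 108/210 = 0.486

0.486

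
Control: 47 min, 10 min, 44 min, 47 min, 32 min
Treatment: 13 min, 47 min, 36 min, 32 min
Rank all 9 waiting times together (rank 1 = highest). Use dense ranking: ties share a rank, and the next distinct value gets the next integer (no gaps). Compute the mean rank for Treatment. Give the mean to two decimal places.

3.25

Sorted (descending): 47, 47, 47, 44, 36, 32, 32, 13, 10
The 3 values of 47 share dense rank 1.
The 2 values of 32 share dense rank 4.
Remaining distinct values take the next consecutive integers.
Treatment values → pooled ranks: 13→5, 47→1, 36→3, 32→4
Mean rank = (5 + 1 + 3 + 4) / 4 = 3.25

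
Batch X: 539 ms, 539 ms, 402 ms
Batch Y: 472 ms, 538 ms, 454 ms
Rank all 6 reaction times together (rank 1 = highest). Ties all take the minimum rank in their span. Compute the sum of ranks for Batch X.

Sorted (descending): 539, 539, 538, 472, 454, 402
The 2 values of 539 occupy positions 1–2 → each gets rank 1.
Batch X values → pooled ranks: 539→1, 539→1, 402→6
Rank sum = 1 + 1 + 6 = 8

8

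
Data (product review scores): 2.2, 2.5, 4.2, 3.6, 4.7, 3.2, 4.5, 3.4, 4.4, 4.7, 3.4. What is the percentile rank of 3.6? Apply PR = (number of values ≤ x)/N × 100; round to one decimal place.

54.5

N = 11.
Strictly below 3.6: 5. Equal to 3.6: 1.
PR = 6/11 × 100 = 54.5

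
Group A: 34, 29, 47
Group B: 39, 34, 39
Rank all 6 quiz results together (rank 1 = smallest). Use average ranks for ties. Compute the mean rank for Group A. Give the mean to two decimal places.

3.17

Sorted (ascending): 29, 34, 34, 39, 39, 47
The 2 values of 34 occupy positions 2–3 → average rank (2+3)/2 = 2.5.
The 2 values of 39 occupy positions 4–5 → average rank (4+5)/2 = 4.5.
Group A values → pooled ranks: 34→2.5, 29→1, 47→6
Mean rank = (2.5 + 1 + 6) / 3 = 3.17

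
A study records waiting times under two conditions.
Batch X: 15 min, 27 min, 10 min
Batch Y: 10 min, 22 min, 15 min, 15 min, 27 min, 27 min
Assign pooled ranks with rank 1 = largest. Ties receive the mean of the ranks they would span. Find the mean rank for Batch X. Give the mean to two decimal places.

5.50

Sorted (descending): 27, 27, 27, 22, 15, 15, 15, 10, 10
The 3 values of 27 occupy positions 1–3 → average rank 2.
The 3 values of 15 occupy positions 5–7 → average rank 6.
The 2 values of 10 occupy positions 8–9 → average rank (8+9)/2 = 8.5.
Batch X values → pooled ranks: 15→6, 27→2, 10→8.5
Mean rank = (6 + 2 + 8.5) / 3 = 5.50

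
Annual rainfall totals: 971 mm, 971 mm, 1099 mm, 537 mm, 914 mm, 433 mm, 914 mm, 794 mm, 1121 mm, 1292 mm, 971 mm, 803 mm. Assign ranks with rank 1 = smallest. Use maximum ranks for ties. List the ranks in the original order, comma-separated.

Sorted (ascending): 433, 537, 794, 803, 914, 914, 971, 971, 971, 1099, 1121, 1292
The 2 values of 914 occupy positions 5–6 → each gets rank 6.
The 3 values of 971 occupy positions 7–9 → each gets rank 9.

9, 9, 10, 2, 6, 1, 6, 3, 11, 12, 9, 4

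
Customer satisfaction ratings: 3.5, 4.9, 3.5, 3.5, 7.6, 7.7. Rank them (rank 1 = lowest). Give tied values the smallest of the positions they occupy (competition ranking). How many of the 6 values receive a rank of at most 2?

Sorted (ascending): 3.5, 3.5, 3.5, 4.9, 7.6, 7.7
The 3 values of 3.5 occupy positions 1–3 → each gets rank 1.
Ranks ≤ 2: {1, 1, 1} → 3 values.

3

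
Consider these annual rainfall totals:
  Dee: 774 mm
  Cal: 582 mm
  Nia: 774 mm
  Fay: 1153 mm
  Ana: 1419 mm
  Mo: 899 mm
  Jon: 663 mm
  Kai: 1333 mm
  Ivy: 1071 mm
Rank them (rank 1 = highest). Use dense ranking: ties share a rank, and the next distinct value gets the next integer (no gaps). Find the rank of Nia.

Sorted (descending): 1419, 1333, 1153, 1071, 899, 774, 774, 663, 582
The 2 values of 774 share dense rank 6.
Remaining distinct values take the next consecutive integers.
Nia has value 774 mm → rank 6.

6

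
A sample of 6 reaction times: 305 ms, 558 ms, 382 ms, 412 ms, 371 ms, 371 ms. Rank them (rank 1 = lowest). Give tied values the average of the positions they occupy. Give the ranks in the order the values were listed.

Sorted (ascending): 305, 371, 371, 382, 412, 558
The 2 values of 371 occupy positions 2–3 → average rank (2+3)/2 = 2.5.

1, 6, 4, 5, 2.5, 2.5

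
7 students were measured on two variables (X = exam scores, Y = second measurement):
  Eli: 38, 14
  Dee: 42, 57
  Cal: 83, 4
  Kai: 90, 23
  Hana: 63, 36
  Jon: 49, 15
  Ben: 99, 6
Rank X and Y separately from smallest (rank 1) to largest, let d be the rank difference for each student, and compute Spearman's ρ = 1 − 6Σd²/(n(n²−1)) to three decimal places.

-0.357

Ranks of variable 1: 1, 2, 5, 6, 4, 3, 7
Ranks of variable 2: 3, 7, 1, 5, 6, 4, 2
d = r₁ − r₂: -2, -5, 4, 1, -2, -1, 5
d²: 4, 25, 16, 1, 4, 1, 25; Σd² = 76
ρ = 1 − 6·76/(7·48) = 1 − 456/336 = -0.357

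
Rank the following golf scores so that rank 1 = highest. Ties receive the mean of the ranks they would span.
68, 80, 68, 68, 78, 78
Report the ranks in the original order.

5, 1, 5, 5, 2.5, 2.5

Sorted (descending): 80, 78, 78, 68, 68, 68
The 2 values of 78 occupy positions 2–3 → average rank (2+3)/2 = 2.5.
The 3 values of 68 occupy positions 4–6 → average rank 5.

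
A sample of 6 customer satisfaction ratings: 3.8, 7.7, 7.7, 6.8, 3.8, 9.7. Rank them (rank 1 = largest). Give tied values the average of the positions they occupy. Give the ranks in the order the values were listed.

5.5, 2.5, 2.5, 4, 5.5, 1

Sorted (descending): 9.7, 7.7, 7.7, 6.8, 3.8, 3.8
The 2 values of 7.7 occupy positions 2–3 → average rank (2+3)/2 = 2.5.
The 2 values of 3.8 occupy positions 5–6 → average rank (5+6)/2 = 5.5.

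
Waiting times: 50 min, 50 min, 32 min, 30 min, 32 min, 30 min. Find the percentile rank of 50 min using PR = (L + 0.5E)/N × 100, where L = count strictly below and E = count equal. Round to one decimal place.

N = 6.
Strictly below 50: 4. Equal to 50: 2.
PR = (4 + 0.5·2)/6 × 100 = 83.3

83.3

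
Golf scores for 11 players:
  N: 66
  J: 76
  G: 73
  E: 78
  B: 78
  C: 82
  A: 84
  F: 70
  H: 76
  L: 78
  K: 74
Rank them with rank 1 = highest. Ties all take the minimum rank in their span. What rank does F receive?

10

Sorted (descending): 84, 82, 78, 78, 78, 76, 76, 74, 73, 70, 66
The 3 values of 78 occupy positions 3–5 → each gets rank 3.
The 2 values of 76 occupy positions 6–7 → each gets rank 6.
F has value 70 → rank 10.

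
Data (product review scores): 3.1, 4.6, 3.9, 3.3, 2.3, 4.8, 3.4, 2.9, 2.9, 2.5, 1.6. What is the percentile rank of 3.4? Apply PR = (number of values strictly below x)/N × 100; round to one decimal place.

63.6

N = 11.
Strictly below 3.4: 7. Equal to 3.4: 1.
PR = 7/11 × 100 = 63.6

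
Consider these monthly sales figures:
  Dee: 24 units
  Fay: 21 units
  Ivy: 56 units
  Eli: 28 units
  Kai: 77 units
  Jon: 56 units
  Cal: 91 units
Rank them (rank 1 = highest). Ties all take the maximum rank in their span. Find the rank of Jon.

Sorted (descending): 91, 77, 56, 56, 28, 24, 21
The 2 values of 56 occupy positions 3–4 → each gets rank 4.
Jon has value 56 units → rank 4.

4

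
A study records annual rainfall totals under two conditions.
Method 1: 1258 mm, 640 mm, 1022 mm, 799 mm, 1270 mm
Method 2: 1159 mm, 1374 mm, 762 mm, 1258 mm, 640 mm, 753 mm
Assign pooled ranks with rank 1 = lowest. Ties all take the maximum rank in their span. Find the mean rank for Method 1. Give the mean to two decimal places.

6.40

Sorted (ascending): 640, 640, 753, 762, 799, 1022, 1159, 1258, 1258, 1270, 1374
The 2 values of 640 occupy positions 1–2 → each gets rank 2.
The 2 values of 1258 occupy positions 8–9 → each gets rank 9.
Method 1 values → pooled ranks: 1258→9, 640→2, 1022→6, 799→5, 1270→10
Mean rank = (9 + 2 + 6 + 5 + 10) / 5 = 6.40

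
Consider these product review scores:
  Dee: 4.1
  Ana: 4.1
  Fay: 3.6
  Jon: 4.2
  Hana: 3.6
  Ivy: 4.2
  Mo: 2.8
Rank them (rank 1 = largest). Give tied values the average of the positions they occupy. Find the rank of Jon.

1.5

Sorted (descending): 4.2, 4.2, 4.1, 4.1, 3.6, 3.6, 2.8
The 2 values of 4.2 occupy positions 1–2 → average rank (1+2)/2 = 1.5.
The 2 values of 4.1 occupy positions 3–4 → average rank (3+4)/2 = 3.5.
The 2 values of 3.6 occupy positions 5–6 → average rank (5+6)/2 = 5.5.
Jon has value 4.2 → rank 1.5.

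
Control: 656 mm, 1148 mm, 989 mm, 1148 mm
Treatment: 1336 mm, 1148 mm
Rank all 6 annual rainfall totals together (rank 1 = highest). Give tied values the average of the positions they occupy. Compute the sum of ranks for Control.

17

Sorted (descending): 1336, 1148, 1148, 1148, 989, 656
The 3 values of 1148 occupy positions 2–4 → average rank 3.
Control values → pooled ranks: 656→6, 1148→3, 989→5, 1148→3
Rank sum = 6 + 3 + 5 + 3 = 17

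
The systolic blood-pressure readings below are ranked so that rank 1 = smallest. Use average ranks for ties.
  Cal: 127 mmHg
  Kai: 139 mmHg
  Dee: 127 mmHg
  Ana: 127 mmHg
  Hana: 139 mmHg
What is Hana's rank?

Sorted (ascending): 127, 127, 127, 139, 139
The 3 values of 127 occupy positions 1–3 → average rank 2.
The 2 values of 139 occupy positions 4–5 → average rank (4+5)/2 = 4.5.
Hana has value 139 mmHg → rank 4.5.

4.5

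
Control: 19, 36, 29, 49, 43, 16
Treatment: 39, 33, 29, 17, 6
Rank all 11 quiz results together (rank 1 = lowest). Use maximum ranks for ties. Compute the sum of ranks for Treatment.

Sorted (ascending): 6, 16, 17, 19, 29, 29, 33, 36, 39, 43, 49
The 2 values of 29 occupy positions 5–6 → each gets rank 6.
Treatment values → pooled ranks: 39→9, 33→7, 29→6, 17→3, 6→1
Rank sum = 9 + 7 + 6 + 3 + 1 = 26

26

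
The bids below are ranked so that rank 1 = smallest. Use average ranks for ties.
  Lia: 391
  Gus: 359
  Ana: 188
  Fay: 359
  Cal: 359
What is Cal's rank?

Sorted (ascending): 188, 359, 359, 359, 391
The 3 values of 359 occupy positions 2–4 → average rank 3.
Cal has value 359 → rank 3.

3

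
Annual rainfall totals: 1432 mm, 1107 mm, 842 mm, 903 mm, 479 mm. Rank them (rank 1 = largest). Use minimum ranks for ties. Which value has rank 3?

Sorted (descending): 1432, 1107, 903, 842, 479
No ties — each value takes its position as its rank.
Rank 3 → value 903.

903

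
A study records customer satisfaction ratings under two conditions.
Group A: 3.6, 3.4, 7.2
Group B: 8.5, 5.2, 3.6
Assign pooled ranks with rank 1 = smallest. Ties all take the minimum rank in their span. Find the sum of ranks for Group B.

Sorted (ascending): 3.4, 3.6, 3.6, 5.2, 7.2, 8.5
The 2 values of 3.6 occupy positions 2–3 → each gets rank 2.
Group B values → pooled ranks: 8.5→6, 5.2→4, 3.6→2
Rank sum = 6 + 4 + 2 = 12

12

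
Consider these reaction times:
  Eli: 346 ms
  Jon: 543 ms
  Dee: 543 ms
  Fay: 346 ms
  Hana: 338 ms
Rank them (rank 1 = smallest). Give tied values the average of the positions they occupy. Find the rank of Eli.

Sorted (ascending): 338, 346, 346, 543, 543
The 2 values of 346 occupy positions 2–3 → average rank (2+3)/2 = 2.5.
The 2 values of 543 occupy positions 4–5 → average rank (4+5)/2 = 4.5.
Eli has value 346 ms → rank 2.5.

2.5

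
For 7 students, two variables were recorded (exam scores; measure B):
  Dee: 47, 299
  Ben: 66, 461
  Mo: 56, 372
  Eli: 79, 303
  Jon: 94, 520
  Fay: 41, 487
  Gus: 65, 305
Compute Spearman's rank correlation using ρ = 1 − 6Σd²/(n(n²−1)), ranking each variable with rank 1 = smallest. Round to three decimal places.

Ranks of variable 1: 2, 5, 3, 6, 7, 1, 4
Ranks of variable 2: 1, 5, 4, 2, 7, 6, 3
d = r₁ − r₂: 1, 0, -1, 4, 0, -5, 1
d²: 1, 0, 1, 16, 0, 25, 1; Σd² = 44
ρ = 1 − 6·44/(7·48) = 1 − 264/336 = 0.214

0.214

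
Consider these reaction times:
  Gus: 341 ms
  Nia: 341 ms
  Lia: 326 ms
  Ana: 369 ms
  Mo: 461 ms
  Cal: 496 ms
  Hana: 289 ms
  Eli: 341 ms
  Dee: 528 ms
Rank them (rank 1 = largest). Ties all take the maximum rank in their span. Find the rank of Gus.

7

Sorted (descending): 528, 496, 461, 369, 341, 341, 341, 326, 289
The 3 values of 341 occupy positions 5–7 → each gets rank 7.
Gus has value 341 ms → rank 7.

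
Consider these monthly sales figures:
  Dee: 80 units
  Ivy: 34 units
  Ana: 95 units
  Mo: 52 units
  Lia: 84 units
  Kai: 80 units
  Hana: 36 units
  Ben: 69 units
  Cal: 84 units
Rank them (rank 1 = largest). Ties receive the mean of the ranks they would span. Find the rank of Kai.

Sorted (descending): 95, 84, 84, 80, 80, 69, 52, 36, 34
The 2 values of 84 occupy positions 2–3 → average rank (2+3)/2 = 2.5.
The 2 values of 80 occupy positions 4–5 → average rank (4+5)/2 = 4.5.
Kai has value 80 units → rank 4.5.

4.5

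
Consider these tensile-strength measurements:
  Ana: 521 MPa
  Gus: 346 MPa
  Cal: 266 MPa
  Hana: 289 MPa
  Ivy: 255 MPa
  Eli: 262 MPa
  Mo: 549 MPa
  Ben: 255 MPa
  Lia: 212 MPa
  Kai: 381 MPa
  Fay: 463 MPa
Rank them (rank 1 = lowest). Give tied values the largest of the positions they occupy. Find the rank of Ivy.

Sorted (ascending): 212, 255, 255, 262, 266, 289, 346, 381, 463, 521, 549
The 2 values of 255 occupy positions 2–3 → each gets rank 3.
Ivy has value 255 MPa → rank 3.

3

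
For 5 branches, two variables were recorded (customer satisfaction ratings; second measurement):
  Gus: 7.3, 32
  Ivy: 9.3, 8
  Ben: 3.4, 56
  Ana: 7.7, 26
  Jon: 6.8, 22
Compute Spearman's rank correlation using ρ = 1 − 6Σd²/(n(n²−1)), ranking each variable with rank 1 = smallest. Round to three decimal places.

-0.700

Ranks of variable 1: 3, 5, 1, 4, 2
Ranks of variable 2: 4, 1, 5, 3, 2
d = r₁ − r₂: -1, 4, -4, 1, 0
d²: 1, 16, 16, 1, 0; Σd² = 34
ρ = 1 − 6·34/(5·24) = 1 − 204/120 = -0.700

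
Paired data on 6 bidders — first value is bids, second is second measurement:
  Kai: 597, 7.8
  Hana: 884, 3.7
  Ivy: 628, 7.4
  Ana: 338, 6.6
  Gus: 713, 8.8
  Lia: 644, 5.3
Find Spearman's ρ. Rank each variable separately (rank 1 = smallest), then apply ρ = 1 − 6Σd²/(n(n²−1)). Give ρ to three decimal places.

-0.257

Ranks of variable 1: 2, 6, 3, 1, 5, 4
Ranks of variable 2: 5, 1, 4, 3, 6, 2
d = r₁ − r₂: -3, 5, -1, -2, -1, 2
d²: 9, 25, 1, 4, 1, 4; Σd² = 44
ρ = 1 − 6·44/(6·35) = 1 − 264/210 = -0.257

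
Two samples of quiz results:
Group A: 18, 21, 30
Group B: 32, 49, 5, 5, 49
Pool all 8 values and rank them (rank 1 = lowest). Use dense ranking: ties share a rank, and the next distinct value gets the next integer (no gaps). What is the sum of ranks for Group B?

Sorted (ascending): 5, 5, 18, 21, 30, 32, 49, 49
The 2 values of 5 share dense rank 1.
The 2 values of 49 share dense rank 6.
Remaining distinct values take the next consecutive integers.
Group B values → pooled ranks: 32→5, 49→6, 5→1, 5→1, 49→6
Rank sum = 5 + 6 + 1 + 1 + 6 = 19

19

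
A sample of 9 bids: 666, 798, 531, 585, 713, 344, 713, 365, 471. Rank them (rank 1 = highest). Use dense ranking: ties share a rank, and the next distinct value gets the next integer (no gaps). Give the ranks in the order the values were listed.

Sorted (descending): 798, 713, 713, 666, 585, 531, 471, 365, 344
The 2 values of 713 share dense rank 2.
Remaining distinct values take the next consecutive integers.

3, 1, 5, 4, 2, 8, 2, 7, 6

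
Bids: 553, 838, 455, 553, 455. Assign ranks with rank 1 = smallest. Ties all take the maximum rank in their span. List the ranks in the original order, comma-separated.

4, 5, 2, 4, 2

Sorted (ascending): 455, 455, 553, 553, 838
The 2 values of 455 occupy positions 1–2 → each gets rank 2.
The 2 values of 553 occupy positions 3–4 → each gets rank 4.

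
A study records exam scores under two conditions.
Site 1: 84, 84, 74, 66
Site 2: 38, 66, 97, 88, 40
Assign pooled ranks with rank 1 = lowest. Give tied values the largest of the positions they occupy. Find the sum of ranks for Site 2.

Sorted (ascending): 38, 40, 66, 66, 74, 84, 84, 88, 97
The 2 values of 66 occupy positions 3–4 → each gets rank 4.
The 2 values of 84 occupy positions 6–7 → each gets rank 7.
Site 2 values → pooled ranks: 38→1, 66→4, 97→9, 88→8, 40→2
Rank sum = 1 + 4 + 9 + 8 + 2 = 24

24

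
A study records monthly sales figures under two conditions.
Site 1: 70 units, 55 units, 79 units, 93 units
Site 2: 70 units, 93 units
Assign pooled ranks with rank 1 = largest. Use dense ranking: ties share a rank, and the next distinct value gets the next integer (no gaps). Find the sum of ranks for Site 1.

10

Sorted (descending): 93, 93, 79, 70, 70, 55
The 2 values of 93 share dense rank 1.
The 2 values of 70 share dense rank 3.
Remaining distinct values take the next consecutive integers.
Site 1 values → pooled ranks: 70→3, 55→4, 79→2, 93→1
Rank sum = 3 + 4 + 2 + 1 = 10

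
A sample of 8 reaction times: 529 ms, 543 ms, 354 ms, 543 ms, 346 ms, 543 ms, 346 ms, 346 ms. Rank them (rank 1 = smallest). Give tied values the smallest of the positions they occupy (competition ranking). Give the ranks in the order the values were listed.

5, 6, 4, 6, 1, 6, 1, 1

Sorted (ascending): 346, 346, 346, 354, 529, 543, 543, 543
The 3 values of 346 occupy positions 1–3 → each gets rank 1.
The 3 values of 543 occupy positions 6–8 → each gets rank 6.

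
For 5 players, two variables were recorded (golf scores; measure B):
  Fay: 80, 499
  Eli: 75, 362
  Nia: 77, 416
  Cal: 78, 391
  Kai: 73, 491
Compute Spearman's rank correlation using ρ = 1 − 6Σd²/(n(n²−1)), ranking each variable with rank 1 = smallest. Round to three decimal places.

0.300

Ranks of variable 1: 5, 2, 3, 4, 1
Ranks of variable 2: 5, 1, 3, 2, 4
d = r₁ − r₂: 0, 1, 0, 2, -3
d²: 0, 1, 0, 4, 9; Σd² = 14
ρ = 1 − 6·14/(5·24) = 1 − 84/120 = 0.300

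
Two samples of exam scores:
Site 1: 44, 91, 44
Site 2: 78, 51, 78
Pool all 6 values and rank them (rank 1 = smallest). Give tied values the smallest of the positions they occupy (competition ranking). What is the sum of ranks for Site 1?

8

Sorted (ascending): 44, 44, 51, 78, 78, 91
The 2 values of 44 occupy positions 1–2 → each gets rank 1.
The 2 values of 78 occupy positions 4–5 → each gets rank 4.
Site 1 values → pooled ranks: 44→1, 91→6, 44→1
Rank sum = 1 + 6 + 1 = 8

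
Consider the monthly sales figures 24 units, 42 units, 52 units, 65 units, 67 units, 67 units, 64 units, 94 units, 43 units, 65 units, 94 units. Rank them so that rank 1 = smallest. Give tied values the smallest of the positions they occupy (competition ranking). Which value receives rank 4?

Sorted (ascending): 24, 42, 43, 52, 64, 65, 65, 67, 67, 94, 94
The 2 values of 65 occupy positions 6–7 → each gets rank 6.
The 2 values of 67 occupy positions 8–9 → each gets rank 8.
The 2 values of 94 occupy positions 10–11 → each gets rank 10.
Rank 4 → value 52.

52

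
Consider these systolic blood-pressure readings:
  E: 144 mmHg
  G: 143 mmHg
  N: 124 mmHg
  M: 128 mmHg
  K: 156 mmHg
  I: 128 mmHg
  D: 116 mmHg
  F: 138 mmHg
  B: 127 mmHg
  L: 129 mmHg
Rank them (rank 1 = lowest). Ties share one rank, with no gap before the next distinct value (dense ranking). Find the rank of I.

Sorted (ascending): 116, 124, 127, 128, 128, 129, 138, 143, 144, 156
The 2 values of 128 share dense rank 4.
Remaining distinct values take the next consecutive integers.
I has value 128 mmHg → rank 4.

4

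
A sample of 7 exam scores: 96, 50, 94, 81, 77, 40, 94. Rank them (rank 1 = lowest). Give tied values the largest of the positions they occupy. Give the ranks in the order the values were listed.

7, 2, 6, 4, 3, 1, 6

Sorted (ascending): 40, 50, 77, 81, 94, 94, 96
The 2 values of 94 occupy positions 5–6 → each gets rank 6.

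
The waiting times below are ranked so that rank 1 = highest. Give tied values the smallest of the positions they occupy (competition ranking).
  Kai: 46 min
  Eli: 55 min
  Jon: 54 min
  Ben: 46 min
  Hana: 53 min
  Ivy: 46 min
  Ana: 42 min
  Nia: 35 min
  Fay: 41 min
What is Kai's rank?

4

Sorted (descending): 55, 54, 53, 46, 46, 46, 42, 41, 35
The 3 values of 46 occupy positions 4–6 → each gets rank 4.
Kai has value 46 min → rank 4.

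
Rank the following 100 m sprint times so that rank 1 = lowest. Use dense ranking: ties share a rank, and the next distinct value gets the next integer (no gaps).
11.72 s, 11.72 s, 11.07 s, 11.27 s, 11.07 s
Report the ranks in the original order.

3, 3, 1, 2, 1

Sorted (ascending): 11.07, 11.07, 11.27, 11.72, 11.72
The 2 values of 11.07 share dense rank 1.
The 2 values of 11.72 share dense rank 3.
Remaining distinct values take the next consecutive integers.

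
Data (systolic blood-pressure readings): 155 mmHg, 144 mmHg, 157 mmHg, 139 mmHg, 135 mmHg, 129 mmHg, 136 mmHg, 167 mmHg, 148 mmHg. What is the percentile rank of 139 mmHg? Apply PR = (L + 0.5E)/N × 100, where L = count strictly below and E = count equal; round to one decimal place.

N = 9.
Strictly below 139: 3. Equal to 139: 1.
PR = (3 + 0.5·1)/9 × 100 = 38.9

38.9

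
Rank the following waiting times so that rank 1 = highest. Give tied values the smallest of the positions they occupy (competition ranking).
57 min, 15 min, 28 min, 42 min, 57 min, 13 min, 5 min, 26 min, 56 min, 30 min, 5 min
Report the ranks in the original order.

1, 8, 6, 4, 1, 9, 10, 7, 3, 5, 10

Sorted (descending): 57, 57, 56, 42, 30, 28, 26, 15, 13, 5, 5
The 2 values of 57 occupy positions 1–2 → each gets rank 1.
The 2 values of 5 occupy positions 10–11 → each gets rank 10.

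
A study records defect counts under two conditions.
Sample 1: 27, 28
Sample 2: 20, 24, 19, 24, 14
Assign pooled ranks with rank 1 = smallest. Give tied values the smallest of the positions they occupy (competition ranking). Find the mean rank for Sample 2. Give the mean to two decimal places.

Sorted (ascending): 14, 19, 20, 24, 24, 27, 28
The 2 values of 24 occupy positions 4–5 → each gets rank 4.
Sample 2 values → pooled ranks: 20→3, 24→4, 19→2, 24→4, 14→1
Mean rank = (3 + 4 + 2 + 4 + 1) / 5 = 2.80

2.80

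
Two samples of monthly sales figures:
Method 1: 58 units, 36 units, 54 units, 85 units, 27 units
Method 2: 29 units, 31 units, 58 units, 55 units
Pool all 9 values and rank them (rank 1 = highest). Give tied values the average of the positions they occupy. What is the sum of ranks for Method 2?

Sorted (descending): 85, 58, 58, 55, 54, 36, 31, 29, 27
The 2 values of 58 occupy positions 2–3 → average rank (2+3)/2 = 2.5.
Method 2 values → pooled ranks: 29→8, 31→7, 58→2.5, 55→4
Rank sum = 8 + 7 + 2.5 + 4 = 21.5

21.5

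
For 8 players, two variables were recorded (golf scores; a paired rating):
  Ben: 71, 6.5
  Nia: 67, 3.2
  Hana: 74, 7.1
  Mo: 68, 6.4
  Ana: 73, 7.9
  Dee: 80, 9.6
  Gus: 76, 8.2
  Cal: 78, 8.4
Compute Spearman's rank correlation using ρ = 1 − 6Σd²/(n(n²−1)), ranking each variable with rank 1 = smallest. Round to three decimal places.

0.976

Ranks of variable 1: 3, 1, 5, 2, 4, 8, 6, 7
Ranks of variable 2: 3, 1, 4, 2, 5, 8, 6, 7
d = r₁ − r₂: 0, 0, 1, 0, -1, 0, 0, 0
d²: 0, 0, 1, 0, 1, 0, 0, 0; Σd² = 2
ρ = 1 − 6·2/(8·63) = 1 − 12/504 = 0.976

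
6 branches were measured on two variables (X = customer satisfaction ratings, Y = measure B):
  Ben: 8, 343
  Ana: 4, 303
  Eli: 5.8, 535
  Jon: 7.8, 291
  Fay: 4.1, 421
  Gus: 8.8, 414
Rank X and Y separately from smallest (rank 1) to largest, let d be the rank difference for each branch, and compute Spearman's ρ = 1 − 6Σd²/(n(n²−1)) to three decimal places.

-0.029

Ranks of variable 1: 5, 1, 3, 4, 2, 6
Ranks of variable 2: 3, 2, 6, 1, 5, 4
d = r₁ − r₂: 2, -1, -3, 3, -3, 2
d²: 4, 1, 9, 9, 9, 4; Σd² = 36
ρ = 1 − 6·36/(6·35) = 1 − 216/210 = -0.029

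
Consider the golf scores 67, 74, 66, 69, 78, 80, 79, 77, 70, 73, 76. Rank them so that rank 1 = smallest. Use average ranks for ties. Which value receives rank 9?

Sorted (ascending): 66, 67, 69, 70, 73, 74, 76, 77, 78, 79, 80
No ties — each value takes its position as its rank.
Rank 9 → value 78.

78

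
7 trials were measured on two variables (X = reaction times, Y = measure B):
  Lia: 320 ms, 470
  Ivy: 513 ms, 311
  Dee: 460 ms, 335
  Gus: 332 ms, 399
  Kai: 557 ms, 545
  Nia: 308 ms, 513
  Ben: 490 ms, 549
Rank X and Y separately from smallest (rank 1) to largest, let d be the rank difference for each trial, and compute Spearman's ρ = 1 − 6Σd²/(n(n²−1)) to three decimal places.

0.036

Ranks of variable 1: 2, 6, 4, 3, 7, 1, 5
Ranks of variable 2: 4, 1, 2, 3, 6, 5, 7
d = r₁ − r₂: -2, 5, 2, 0, 1, -4, -2
d²: 4, 25, 4, 0, 1, 16, 4; Σd² = 54
ρ = 1 − 6·54/(7·48) = 1 − 324/336 = 0.036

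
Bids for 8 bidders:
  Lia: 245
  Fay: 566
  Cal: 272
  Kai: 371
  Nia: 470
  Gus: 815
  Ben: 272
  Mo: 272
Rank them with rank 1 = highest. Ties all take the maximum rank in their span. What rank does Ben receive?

7

Sorted (descending): 815, 566, 470, 371, 272, 272, 272, 245
The 3 values of 272 occupy positions 5–7 → each gets rank 7.
Ben has value 272 → rank 7.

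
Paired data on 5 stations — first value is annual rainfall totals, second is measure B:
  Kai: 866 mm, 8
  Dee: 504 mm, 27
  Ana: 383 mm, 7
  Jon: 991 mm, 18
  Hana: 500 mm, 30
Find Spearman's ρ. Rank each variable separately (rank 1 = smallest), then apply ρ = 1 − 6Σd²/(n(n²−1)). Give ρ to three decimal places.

Ranks of variable 1: 4, 3, 1, 5, 2
Ranks of variable 2: 2, 4, 1, 3, 5
d = r₁ − r₂: 2, -1, 0, 2, -3
d²: 4, 1, 0, 4, 9; Σd² = 18
ρ = 1 − 6·18/(5·24) = 1 − 108/120 = 0.100

0.100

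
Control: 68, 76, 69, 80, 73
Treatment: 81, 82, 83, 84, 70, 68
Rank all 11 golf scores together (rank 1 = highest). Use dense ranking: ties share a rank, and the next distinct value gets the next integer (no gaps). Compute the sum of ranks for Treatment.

Sorted (descending): 84, 83, 82, 81, 80, 76, 73, 70, 69, 68, 68
The 2 values of 68 share dense rank 10.
Remaining distinct values take the next consecutive integers.
Treatment values → pooled ranks: 81→4, 82→3, 83→2, 84→1, 70→8, 68→10
Rank sum = 4 + 3 + 2 + 1 + 8 + 10 = 28

28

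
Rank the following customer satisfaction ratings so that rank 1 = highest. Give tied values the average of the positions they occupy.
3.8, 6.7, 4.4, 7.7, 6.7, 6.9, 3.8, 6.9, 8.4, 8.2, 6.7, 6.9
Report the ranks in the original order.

11.5, 8, 10, 3, 8, 5, 11.5, 5, 1, 2, 8, 5

Sorted (descending): 8.4, 8.2, 7.7, 6.9, 6.9, 6.9, 6.7, 6.7, 6.7, 4.4, 3.8, 3.8
The 3 values of 6.9 occupy positions 4–6 → average rank 5.
The 3 values of 6.7 occupy positions 7–9 → average rank 8.
The 2 values of 3.8 occupy positions 11–12 → average rank (11+12)/2 = 11.5.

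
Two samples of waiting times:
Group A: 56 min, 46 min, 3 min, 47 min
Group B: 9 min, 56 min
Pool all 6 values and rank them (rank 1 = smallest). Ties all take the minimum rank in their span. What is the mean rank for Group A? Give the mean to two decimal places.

Sorted (ascending): 3, 9, 46, 47, 56, 56
The 2 values of 56 occupy positions 5–6 → each gets rank 5.
Group A values → pooled ranks: 56→5, 46→3, 3→1, 47→4
Mean rank = (5 + 3 + 1 + 4) / 4 = 3.25

3.25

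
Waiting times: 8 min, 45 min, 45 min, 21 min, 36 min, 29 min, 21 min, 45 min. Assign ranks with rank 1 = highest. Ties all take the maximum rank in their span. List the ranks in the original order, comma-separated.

Sorted (descending): 45, 45, 45, 36, 29, 21, 21, 8
The 3 values of 45 occupy positions 1–3 → each gets rank 3.
The 2 values of 21 occupy positions 6–7 → each gets rank 7.

8, 3, 3, 7, 4, 5, 7, 3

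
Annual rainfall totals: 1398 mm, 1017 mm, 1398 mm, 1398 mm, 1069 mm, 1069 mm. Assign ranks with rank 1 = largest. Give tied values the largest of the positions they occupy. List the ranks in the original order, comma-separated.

3, 6, 3, 3, 5, 5

Sorted (descending): 1398, 1398, 1398, 1069, 1069, 1017
The 3 values of 1398 occupy positions 1–3 → each gets rank 3.
The 2 values of 1069 occupy positions 4–5 → each gets rank 5.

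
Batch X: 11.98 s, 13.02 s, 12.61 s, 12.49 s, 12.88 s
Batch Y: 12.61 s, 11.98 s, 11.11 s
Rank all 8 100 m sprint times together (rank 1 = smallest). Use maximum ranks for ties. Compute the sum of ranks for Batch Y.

10

Sorted (ascending): 11.11, 11.98, 11.98, 12.49, 12.61, 12.61, 12.88, 13.02
The 2 values of 11.98 occupy positions 2–3 → each gets rank 3.
The 2 values of 12.61 occupy positions 5–6 → each gets rank 6.
Batch Y values → pooled ranks: 12.61→6, 11.98→3, 11.11→1
Rank sum = 6 + 3 + 1 = 10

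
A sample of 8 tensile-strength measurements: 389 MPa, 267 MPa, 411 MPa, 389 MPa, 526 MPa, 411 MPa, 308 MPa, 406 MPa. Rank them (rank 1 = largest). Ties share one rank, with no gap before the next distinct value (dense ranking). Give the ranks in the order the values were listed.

4, 6, 2, 4, 1, 2, 5, 3

Sorted (descending): 526, 411, 411, 406, 389, 389, 308, 267
The 2 values of 411 share dense rank 2.
The 2 values of 389 share dense rank 4.
Remaining distinct values take the next consecutive integers.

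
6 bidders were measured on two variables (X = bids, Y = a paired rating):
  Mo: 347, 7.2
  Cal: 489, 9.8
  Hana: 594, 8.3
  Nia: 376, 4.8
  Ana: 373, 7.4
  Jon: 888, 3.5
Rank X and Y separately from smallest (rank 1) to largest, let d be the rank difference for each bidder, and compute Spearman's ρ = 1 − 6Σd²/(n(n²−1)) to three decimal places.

Ranks of variable 1: 1, 4, 5, 3, 2, 6
Ranks of variable 2: 3, 6, 5, 2, 4, 1
d = r₁ − r₂: -2, -2, 0, 1, -2, 5
d²: 4, 4, 0, 1, 4, 25; Σd² = 38
ρ = 1 − 6·38/(6·35) = 1 − 228/210 = -0.086

-0.086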